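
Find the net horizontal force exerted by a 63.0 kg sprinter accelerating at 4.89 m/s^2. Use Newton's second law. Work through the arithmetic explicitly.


Newton's second law: F = m * a
F = 63.0 * 4.89 = 308.07 N

308.07 N


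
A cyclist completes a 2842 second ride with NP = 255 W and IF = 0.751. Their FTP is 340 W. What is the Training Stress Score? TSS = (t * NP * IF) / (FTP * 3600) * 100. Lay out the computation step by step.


t * NP * IF = 2842 * 255 * 0.751 = 544257.21
FTP * 3600 = 1224000
TSS = (544257.21 / 1224000) * 100 = 44.47

44.47 TSS


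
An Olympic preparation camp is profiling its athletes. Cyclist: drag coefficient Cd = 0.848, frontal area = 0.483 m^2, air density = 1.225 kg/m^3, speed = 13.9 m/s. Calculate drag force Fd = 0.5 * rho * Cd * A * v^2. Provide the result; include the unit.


v^2 = 13.9^2 = 193.21
Fd = 0.5 * 1.225 * 0.848 * 0.483 * 193.21
= 48.471 N

48.471 N


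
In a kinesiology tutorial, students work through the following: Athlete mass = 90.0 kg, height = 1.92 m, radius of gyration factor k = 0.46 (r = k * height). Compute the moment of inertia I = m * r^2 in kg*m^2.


r = k * height = 0.46 * 1.92 = 0.8832 m
r^2 = 0.8832^2 = 0.780042
I = 90.0 * 0.780042 = 70.204 kg*m^2

70.204 kg*m^2


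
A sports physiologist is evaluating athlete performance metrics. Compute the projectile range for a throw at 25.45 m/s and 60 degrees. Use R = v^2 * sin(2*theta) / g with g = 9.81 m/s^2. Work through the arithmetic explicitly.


Two times the angle = 120 degrees
sin(120) = 0.866025
R = 647.7025 * 0.866025 / 9.81 = 57.179 m

57.179 m


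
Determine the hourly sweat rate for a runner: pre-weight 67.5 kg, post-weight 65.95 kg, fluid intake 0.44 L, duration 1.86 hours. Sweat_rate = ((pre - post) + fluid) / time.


Mass lost = 67.5 - 65.95 = 1.55 kg
Add fluid consumed: 1.55 + 0.44 = 1.99 L total sweat
Sweat rate = 1.99 / 1.86 = 1.07 L/h

1.07 L/h


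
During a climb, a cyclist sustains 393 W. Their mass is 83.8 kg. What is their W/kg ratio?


Power-to-weight = 393 W / 83.8 kg
= 4.69 W/kg

4.69 W/kg


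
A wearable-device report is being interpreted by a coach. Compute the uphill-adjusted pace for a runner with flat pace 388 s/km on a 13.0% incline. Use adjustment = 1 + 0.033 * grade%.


Adjustment factor = 1 + 0.033 * 13.0 = 1.429
Grade-adjusted pace = 388 * 1.429 = 554.45 s/km

554.45 s/km


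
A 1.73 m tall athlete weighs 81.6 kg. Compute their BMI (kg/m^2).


height^2 = 2.9929 m^2
BMI = 81.6 / 2.9929 = 27.26 kg/m^2

27.26 kg/m^2


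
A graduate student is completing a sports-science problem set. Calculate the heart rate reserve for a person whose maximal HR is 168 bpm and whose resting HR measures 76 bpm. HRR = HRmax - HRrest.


HRmax = 168 bpm
HRrest = 76 bpm
HRR = 168 - 76 = 92 bpm

92 bpm


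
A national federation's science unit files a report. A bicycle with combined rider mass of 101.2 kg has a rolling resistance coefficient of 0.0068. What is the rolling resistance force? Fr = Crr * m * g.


Fr = 0.0068 * 101.2 * 9.81
= 0.68816 * 9.81
= 6.751 N

6.751 N


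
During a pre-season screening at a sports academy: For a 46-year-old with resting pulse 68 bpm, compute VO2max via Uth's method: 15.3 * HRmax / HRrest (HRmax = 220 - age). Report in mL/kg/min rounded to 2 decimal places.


Step 1: HRmax = 220 - 46 = 174 bpm
Step 2: Ratio = 174 / 68 = 2.5588
Step 3: VO2max = 15.3 * 2.5588 = 39.15 mL/kg/min

39.15 mL/kg/min


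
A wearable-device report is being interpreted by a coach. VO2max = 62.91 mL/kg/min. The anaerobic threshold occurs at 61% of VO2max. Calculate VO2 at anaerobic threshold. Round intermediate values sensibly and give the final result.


AT fraction = 61 / 100 = 0.61
AT VO2 = 62.91 * 0.61
= 38.38 mL/kg/min

38.38 mL/kg/min


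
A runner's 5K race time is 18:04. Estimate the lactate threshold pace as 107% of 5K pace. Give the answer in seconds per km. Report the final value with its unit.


Total race time = 18*60 + 4 = 1084 seconds
5K pace = 1084 / 5 = 216.8 sec/km
LT pace = 216.8 * 1.07 = 231.98 sec/km

231.98 s/km


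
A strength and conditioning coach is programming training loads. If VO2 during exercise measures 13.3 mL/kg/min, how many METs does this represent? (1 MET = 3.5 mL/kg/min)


METs = VO2 / 3.5 = 13.3 / 3.5 = 3.8

3.8 METs


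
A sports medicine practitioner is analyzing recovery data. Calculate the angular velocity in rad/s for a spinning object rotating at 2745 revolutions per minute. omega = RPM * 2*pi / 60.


omega = RPM * 2*pi / 60
= 2745 * 6.28318531 / 60
= 287.456 rad/s

287.456 rad/s


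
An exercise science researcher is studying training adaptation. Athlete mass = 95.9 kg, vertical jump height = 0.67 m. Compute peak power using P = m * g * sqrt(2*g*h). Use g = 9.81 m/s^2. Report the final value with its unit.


sqrt(2 * 9.81 * 0.67) = sqrt(13.1454) = 3.625659 m/s
P = 95.9 * 9.81 * 3.625659
= 3410.94 W

3410.94 W


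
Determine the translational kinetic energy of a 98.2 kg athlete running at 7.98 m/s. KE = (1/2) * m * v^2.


KE = 0.5 * m * v^2
= 0.5 * 98.2 * 7.98^2
= 0.5 * 98.2 * 63.6804
= 3126.71 J

3126.71 J


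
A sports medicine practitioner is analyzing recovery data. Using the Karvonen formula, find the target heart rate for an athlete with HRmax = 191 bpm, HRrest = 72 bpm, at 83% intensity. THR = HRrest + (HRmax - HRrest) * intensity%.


HRR = 191 - 72 = 119
THR = 72 + 119 * 0.83
= 72 + 98.77
= 170.77 bpm

170.77 bpm


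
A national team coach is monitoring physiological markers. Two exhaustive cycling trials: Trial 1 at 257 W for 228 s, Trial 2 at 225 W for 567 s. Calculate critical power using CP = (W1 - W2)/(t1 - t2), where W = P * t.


W1 = 257 * 228 = 58596 J
W2 = 225 * 567 = 127575 J
CP = (58596 - 127575) / (228 - 567)
= -68979 / -339
= 203.48 W

203.48 W


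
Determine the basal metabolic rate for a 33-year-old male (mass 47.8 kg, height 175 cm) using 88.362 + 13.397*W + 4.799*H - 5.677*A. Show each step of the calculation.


BMR = 88.362 + 13.397*47.8 + 4.799*175 - 5.677*33
= 1381.22 kcal/day

1381.22 kcal/day


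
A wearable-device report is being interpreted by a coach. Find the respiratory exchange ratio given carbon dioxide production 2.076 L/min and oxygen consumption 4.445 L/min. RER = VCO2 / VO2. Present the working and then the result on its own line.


VCO2 = 2.076 L/min
VO2 = 4.445 L/min
RER = 2.076 / 4.445 = 0.467

0.467


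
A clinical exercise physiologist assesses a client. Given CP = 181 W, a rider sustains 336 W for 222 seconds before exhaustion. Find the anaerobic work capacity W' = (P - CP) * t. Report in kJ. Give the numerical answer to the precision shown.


Excess power = 336 - 181 = 155 W
Work above CP = 155 * 222 = 34410 J
W' = 34.41 kJ

34.41 kJ


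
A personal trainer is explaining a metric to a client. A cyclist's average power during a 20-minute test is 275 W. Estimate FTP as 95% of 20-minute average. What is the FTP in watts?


FTP = 20-min power * 0.95
= 275 * 0.95
= 261.25 W

261.25 W


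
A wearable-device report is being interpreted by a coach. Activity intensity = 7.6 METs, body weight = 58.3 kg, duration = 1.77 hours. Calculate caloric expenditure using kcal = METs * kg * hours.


kcal = 7.6 * 58.3 * 1.77
= 443.08 * 1.77
= 784.25 kcal

784.25 kcal


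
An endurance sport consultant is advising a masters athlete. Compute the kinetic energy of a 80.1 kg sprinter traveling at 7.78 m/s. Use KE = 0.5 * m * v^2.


Velocity squared = 60.5284
KE = 0.5 * 80.1 * 60.5284 = 2424.16 J

2424.16 J


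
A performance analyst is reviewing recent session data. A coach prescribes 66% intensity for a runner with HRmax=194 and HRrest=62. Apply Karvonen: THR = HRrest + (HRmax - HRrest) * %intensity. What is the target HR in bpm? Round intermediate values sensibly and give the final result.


Heart rate reserve = 194 - 62 = 132
Intensity fraction = 66 / 100 = 0.66
THR = 62 + 132 * 0.66 = 149.12 bpm

149.12 bpm


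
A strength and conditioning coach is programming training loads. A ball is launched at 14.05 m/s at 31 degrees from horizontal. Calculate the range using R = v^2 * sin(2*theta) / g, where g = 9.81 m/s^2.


sin(2 * 31) = sin(62) = 0.882948
v^2 = 14.05^2 = 197.4025
R = 197.4025 * 0.882948 / 9.81
= 17.767 m

17.767 m


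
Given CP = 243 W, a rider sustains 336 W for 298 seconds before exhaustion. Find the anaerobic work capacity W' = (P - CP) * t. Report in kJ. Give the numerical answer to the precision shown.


Excess power = 336 - 243 = 93 W
Work above CP = 93 * 298 = 27714 J
W' = 27.714 kJ

27.714 kJ


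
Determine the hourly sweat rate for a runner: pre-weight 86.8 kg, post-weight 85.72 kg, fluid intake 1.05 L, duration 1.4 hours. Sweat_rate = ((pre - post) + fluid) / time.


Mass lost = 86.8 - 85.72 = 1.08 kg
Add fluid consumed: 1.08 + 1.05 = 2.13 L total sweat
Sweat rate = 2.13 / 1.4 = 1.521 L/h

1.521 L/h


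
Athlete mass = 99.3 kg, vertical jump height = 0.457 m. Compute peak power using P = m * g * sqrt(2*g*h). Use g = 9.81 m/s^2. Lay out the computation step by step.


sqrt(2 * 9.81 * 0.457) = sqrt(8.96634) = 2.994385 m/s
P = 99.3 * 9.81 * 2.994385
= 2916.93 W

2916.93 W


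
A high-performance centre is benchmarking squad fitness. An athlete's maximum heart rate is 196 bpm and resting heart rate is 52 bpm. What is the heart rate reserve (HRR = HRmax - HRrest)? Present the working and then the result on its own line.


HRR = HRmax - HRrest
= 196 - 52
= 144 bpm

144 bpm


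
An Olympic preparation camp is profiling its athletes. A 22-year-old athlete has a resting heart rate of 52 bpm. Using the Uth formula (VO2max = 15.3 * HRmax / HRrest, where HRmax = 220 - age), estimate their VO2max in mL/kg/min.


HRmax = 220 - 22 = 198 bpm
Ratio = HRmax / HRrest = 198 / 52 = 3.8077
VO2max = 15.3 * 3.8077 = 58.26 mL/kg/min

58.26 mL/kg/min


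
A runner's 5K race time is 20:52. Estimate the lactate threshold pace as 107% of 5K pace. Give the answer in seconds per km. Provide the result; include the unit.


Total race time = 20*60 + 52 = 1252 seconds
5K pace = 1252 / 5 = 250.4 sec/km
LT pace = 250.4 * 1.07 = 267.93 sec/km

267.93 s/km


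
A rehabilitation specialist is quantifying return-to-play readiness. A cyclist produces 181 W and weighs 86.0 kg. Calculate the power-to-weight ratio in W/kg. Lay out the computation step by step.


P/W = power / mass
= 181 / 86.0
= 2.105 W/kg

2.105 W/kg


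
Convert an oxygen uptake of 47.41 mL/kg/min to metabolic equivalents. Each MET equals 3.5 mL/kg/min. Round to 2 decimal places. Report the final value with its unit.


One MET = 3.5 mL/kg/min
Number of METs = 47.41 / 3.5
= 13.55 METs

13.55 METs


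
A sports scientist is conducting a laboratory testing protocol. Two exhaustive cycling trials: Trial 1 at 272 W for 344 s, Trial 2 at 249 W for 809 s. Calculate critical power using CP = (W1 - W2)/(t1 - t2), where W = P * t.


W1 = 272 * 344 = 93568 J
W2 = 249 * 809 = 201441 J
CP = (93568 - 201441) / (344 - 809)
= -107873 / -465
= 231.98 W

231.98 W


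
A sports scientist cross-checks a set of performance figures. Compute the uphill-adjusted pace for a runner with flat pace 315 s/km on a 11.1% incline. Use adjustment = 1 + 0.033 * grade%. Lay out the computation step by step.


Adjustment factor = 1 + 0.033 * 11.1 = 1.3663
Grade-adjusted pace = 315 * 1.3663 = 430.38 s/km

430.38 s/km


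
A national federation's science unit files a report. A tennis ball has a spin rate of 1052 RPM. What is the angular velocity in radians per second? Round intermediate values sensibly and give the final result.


Convert RPM to rad/s: multiply by 2*pi and divide by 60
omega = 1052 * 2 * pi / 60
= 110.165 rad/s

110.165 rad/s


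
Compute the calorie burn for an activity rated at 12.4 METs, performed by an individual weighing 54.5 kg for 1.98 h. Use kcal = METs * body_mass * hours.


Product of METs and mass = 12.4 * 54.5 = 675.8
Total kcal = 675.8 * 1.98 = 1338.08 kcal

1338.08 kcal


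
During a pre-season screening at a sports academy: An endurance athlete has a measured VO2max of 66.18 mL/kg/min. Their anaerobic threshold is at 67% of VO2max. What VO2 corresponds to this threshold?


Anaerobic threshold VO2 = VO2max * 67%
= 66.18 * 0.67
= 44.34 mL/kg/min

44.34 mL/kg/min


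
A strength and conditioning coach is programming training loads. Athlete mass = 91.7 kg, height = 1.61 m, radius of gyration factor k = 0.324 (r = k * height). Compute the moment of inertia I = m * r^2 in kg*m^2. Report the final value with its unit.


r = k * height = 0.324 * 1.61 = 0.52164 m
r^2 = 0.52164^2 = 0.272108
I = 91.7 * 0.272108 = 24.952 kg*m^2

24.952 kg*m^2


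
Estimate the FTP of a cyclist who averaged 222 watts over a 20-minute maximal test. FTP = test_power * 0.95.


FTP = 222 * 0.95 = 210.9 W

210.9 W


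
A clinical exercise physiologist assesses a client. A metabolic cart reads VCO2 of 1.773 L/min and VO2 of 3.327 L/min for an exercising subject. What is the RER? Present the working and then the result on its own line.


RER = VCO2 / VO2 = 1.773 / 3.327 = 0.5329

0.5329


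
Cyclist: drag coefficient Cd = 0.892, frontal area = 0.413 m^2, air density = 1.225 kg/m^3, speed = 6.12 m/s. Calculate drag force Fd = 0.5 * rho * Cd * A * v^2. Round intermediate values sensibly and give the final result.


v^2 = 6.12^2 = 37.4544
Fd = 0.5 * 1.225 * 0.892 * 0.413 * 37.4544
= 8.451 N

8.451 N


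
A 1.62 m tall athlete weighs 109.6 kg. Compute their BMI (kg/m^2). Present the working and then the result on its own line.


height^2 = 2.6244 m^2
BMI = 109.6 / 2.6244 = 41.76 kg/m^2

41.76 kg/m^2


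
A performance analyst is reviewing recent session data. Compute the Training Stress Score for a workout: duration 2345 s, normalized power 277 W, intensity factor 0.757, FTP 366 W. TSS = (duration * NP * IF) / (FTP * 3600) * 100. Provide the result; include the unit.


Product = 2345 * 277 * 0.757 = 491720.705
Base = 366 * 3600 = 1317600
TSS = 491720.705 / 1317600 * 100 = 37.32

37.32 TSS


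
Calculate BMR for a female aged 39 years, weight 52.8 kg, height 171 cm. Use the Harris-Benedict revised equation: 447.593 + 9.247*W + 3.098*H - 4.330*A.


Substituting values:
W term = 9.247 * 52.8 = 488.2416
H term = 3.098 * 171 = 529.758
A term = 4.330 * 39 = 168.87
BMR = 1296.72 kcal/day

1296.72 kcal/day


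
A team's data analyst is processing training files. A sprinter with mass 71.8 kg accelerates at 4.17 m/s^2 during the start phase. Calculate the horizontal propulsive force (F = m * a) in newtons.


F = m * a
= 71.8 * 4.17
= 299.41 N

299.41 N


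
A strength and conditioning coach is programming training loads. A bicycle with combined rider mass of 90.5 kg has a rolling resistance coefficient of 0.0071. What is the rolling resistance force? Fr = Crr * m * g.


Fr = 0.0071 * 90.5 * 9.81
= 0.64255 * 9.81
= 6.303 N

6.303 N


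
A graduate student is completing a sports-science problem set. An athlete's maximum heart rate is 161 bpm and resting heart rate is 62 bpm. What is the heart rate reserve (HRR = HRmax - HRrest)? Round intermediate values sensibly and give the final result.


HRR = HRmax - HRrest
= 161 - 62
= 99 bpm

99 bpm


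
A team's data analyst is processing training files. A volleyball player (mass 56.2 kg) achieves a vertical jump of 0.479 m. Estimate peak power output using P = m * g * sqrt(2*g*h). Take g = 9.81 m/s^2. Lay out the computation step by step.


2 * g * h = 2 * 9.81 * 0.479 = 9.39798
sqrt(9.39798) = 3.065612 m/s
P = 56.2 * 9.81 * 3.065612 = 1690.14 W

1690.14 W


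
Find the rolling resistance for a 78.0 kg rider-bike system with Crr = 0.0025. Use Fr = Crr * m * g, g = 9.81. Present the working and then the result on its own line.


m * g = 78.0 * 9.81 = 765.18 N
Fr = 0.0025 * 765.18 = 1.913 N

1.913 N


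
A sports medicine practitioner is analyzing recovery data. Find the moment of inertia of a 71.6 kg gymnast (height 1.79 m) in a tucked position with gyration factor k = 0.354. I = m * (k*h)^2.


Radius of gyration = 0.354 * 1.79 = 0.63366 m
I = 71.6 * 0.63366^2
= 71.6 * 0.401525
= 28.749 kg*m^2

28.749 kg*m^2


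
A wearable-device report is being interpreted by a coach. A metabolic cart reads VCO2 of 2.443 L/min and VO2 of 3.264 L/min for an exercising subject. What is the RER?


RER = VCO2 / VO2 = 2.443 / 3.264 = 0.7485

0.7485


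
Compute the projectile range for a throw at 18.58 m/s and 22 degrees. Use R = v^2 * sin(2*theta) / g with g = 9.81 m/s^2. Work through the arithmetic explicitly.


Two times the angle = 44 degrees
sin(44) = 0.694658
R = 345.2164 * 0.694658 / 9.81 = 24.445 m

24.445 m


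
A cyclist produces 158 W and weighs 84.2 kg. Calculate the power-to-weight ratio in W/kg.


P/W = power / mass
= 158 / 84.2
= 1.876 W/kg

1.876 W/kg


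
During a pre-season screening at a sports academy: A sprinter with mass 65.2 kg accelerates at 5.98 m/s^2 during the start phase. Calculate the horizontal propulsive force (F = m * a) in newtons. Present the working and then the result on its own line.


F = m * a
= 65.2 * 5.98
= 389.9 N

389.9 N


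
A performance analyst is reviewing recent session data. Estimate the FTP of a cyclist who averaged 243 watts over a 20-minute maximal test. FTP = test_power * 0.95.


FTP = 243 * 0.95 = 230.85 W

230.85 W


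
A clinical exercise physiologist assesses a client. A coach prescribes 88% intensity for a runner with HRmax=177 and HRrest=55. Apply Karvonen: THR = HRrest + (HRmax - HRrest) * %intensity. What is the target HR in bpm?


Heart rate reserve = 177 - 55 = 122
Intensity fraction = 88 / 100 = 0.88
THR = 55 + 122 * 0.88 = 162.36 bpm

162.36 bpm


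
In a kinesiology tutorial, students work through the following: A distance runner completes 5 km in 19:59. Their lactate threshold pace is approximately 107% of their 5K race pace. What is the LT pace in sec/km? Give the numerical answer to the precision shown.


Convert to seconds: 19 min 59 s = 1199 s
Pace per km = 1199 / 5 = 239.8 s/km
LT pace = 239.8 * 1.07 = 256.59 s/km

256.59 s/km


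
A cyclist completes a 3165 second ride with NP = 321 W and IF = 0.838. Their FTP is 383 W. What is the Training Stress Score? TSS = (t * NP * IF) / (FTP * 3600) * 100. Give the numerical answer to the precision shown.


t * NP * IF = 3165 * 321 * 0.838 = 851378.67
FTP * 3600 = 1378800
TSS = (851378.67 / 1378800) * 100 = 61.75

61.75 TSS


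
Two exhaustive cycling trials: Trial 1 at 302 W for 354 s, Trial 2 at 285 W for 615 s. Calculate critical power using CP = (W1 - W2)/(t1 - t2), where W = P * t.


W1 = 302 * 354 = 106908 J
W2 = 285 * 615 = 175275 J
CP = (106908 - 175275) / (354 - 615)
= -68367 / -261
= 261.94 W

261.94 W


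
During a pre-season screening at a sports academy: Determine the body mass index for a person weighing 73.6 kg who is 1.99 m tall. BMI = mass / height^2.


BMI = mass / height^2
= 73.6 / 1.99^2
= 73.6 / 3.9601
= 18.59 kg/m^2

18.59 kg/m^2


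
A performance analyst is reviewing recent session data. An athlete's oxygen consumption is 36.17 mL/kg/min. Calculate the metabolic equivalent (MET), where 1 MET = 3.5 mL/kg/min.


MET = VO2 / 3.5
= 36.17 / 3.5
= 10.33 METs

10.33 METs


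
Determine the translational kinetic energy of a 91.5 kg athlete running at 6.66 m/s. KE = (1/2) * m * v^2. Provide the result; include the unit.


KE = 0.5 * m * v^2
= 0.5 * 91.5 * 6.66^2
= 0.5 * 91.5 * 44.3556
= 2029.27 J

2029.27 J


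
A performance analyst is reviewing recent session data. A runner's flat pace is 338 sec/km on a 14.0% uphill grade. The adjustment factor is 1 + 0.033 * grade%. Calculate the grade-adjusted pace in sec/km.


Factor = 1 + 0.033 * 14.0 = 1.462
Adjusted pace = 338 * 1.462
= 494.16 sec/km

494.16 s/km


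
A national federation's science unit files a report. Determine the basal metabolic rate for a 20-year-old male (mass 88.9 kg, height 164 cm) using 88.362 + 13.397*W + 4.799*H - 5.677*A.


BMR = 88.362 + 13.397*88.9 + 4.799*164 - 5.677*20
= 1952.85 kcal/day

1952.85 kcal/day


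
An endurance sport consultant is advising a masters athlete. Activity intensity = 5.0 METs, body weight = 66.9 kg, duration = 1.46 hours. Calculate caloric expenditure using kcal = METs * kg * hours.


kcal = 5.0 * 66.9 * 1.46
= 334.5 * 1.46
= 488.37 kcal

488.37 kcal


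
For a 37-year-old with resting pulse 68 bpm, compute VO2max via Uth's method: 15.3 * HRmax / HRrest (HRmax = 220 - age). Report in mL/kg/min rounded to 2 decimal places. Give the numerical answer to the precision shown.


Step 1: HRmax = 220 - 37 = 183 bpm
Step 2: Ratio = 183 / 68 = 2.6912
Step 3: VO2max = 15.3 * 2.6912 = 41.18 mL/kg/min

41.18 mL/kg/min


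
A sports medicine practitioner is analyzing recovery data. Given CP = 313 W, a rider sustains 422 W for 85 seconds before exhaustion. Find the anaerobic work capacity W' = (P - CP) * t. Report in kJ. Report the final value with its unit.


Excess power = 422 - 313 = 109 W
Work above CP = 109 * 85 = 9265 J
W' = 9.265 kJ

9.265 kJ


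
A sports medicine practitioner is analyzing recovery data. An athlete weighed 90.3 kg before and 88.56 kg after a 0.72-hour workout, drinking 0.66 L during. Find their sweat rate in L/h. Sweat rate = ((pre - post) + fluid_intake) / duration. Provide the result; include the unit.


Body mass change = 1.74 kg
Total sweat loss = 1.74 + 0.66 = 2.4 L
Rate = 2.4 / 0.72 = 3.333 L/h

3.333 L/h


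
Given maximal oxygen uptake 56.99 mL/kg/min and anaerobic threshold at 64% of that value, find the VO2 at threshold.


Percentage as decimal = 0.64
VO2 at AT = 56.99 * 0.64 = 36.47 mL/kg/min

36.47 mL/kg/min


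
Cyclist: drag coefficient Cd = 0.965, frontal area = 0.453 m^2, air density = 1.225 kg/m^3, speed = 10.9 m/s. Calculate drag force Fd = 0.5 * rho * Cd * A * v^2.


v^2 = 10.9^2 = 118.81
Fd = 0.5 * 1.225 * 0.965 * 0.453 * 118.81
= 31.812 N

31.812 N


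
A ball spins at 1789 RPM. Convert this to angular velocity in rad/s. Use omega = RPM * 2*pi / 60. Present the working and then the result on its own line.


omega = 1789 * 2 * pi / 60
= 1789 * 6.28318531 / 60
= 11240.619 / 60
= 187.344 rad/s

187.344 rad/s


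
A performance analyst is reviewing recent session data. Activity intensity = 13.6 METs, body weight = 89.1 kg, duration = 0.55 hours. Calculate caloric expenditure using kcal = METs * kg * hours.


kcal = 13.6 * 89.1 * 0.55
= 1211.76 * 0.55
= 666.47 kcal

666.47 kcal


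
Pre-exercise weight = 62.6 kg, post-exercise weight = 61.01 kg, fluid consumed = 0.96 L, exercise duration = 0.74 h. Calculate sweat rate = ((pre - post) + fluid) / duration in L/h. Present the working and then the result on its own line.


Weight loss = 62.6 - 61.01 = 1.59 kg (approx L)
Total sweat = 1.59 + 0.96 = 2.55 L
Sweat rate = 2.55 / 0.74 = 3.446 L/h

3.446 L/h


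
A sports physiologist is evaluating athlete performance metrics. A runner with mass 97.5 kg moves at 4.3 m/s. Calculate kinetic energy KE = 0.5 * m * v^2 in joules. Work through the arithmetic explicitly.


v^2 = 4.3^2 = 18.49
KE = 0.5 * 97.5 * 18.49
= 901.39 J

901.39 J


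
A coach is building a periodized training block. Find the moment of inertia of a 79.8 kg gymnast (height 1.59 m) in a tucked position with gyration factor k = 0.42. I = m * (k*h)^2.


Radius of gyration = 0.42 * 1.59 = 0.6678 m
I = 79.8 * 0.6678^2
= 79.8 * 0.445957
= 35.587 kg*m^2

35.587 kg*m^2


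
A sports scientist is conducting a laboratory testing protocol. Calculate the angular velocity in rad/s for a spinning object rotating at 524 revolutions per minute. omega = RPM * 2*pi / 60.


omega = RPM * 2*pi / 60
= 524 * 6.28318531 / 60
= 54.873 rad/s

54.873 rad/s


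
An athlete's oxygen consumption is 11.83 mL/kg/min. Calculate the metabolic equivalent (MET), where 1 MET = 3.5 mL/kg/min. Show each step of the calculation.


MET = VO2 / 3.5
= 11.83 / 3.5
= 3.38 METs

3.38 METs


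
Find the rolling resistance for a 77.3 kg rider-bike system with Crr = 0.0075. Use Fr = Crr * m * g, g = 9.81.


m * g = 77.3 * 9.81 = 758.313 N
Fr = 0.0075 * 758.313 = 5.687 N

5.687 N


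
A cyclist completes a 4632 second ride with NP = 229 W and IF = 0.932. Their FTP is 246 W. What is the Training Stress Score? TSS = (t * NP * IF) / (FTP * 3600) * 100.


t * NP * IF = 4632 * 229 * 0.932 = 988598.496
FTP * 3600 = 885600
TSS = (988598.496 / 885600) * 100 = 111.63

111.63 TSS


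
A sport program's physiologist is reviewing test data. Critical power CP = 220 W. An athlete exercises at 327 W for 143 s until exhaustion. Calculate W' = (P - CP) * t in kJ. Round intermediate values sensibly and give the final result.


P - CP = 327 - 220 = 107 W
W' = 107 * 143 = 15301 J
= 15301 / 1000 = 15.301 kJ

15.301 kJ


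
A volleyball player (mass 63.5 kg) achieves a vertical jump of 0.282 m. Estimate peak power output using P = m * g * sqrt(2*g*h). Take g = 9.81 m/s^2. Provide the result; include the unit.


2 * g * h = 2 * 9.81 * 0.282 = 5.53284
sqrt(5.53284) = 2.352199 m/s
P = 63.5 * 9.81 * 2.352199 = 1465.27 W

1465.27 W


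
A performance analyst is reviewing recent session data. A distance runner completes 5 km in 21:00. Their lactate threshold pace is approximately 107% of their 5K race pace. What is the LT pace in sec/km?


Convert to seconds: 21 min 0 s = 1260 s
Pace per km = 1260 / 5 = 252.0 s/km
LT pace = 252.0 * 1.07 = 269.64 s/km

269.64 s/km


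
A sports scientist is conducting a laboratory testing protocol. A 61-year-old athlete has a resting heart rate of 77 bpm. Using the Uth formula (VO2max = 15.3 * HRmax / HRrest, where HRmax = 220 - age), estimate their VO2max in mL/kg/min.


HRmax = 220 - 61 = 159 bpm
Ratio = HRmax / HRrest = 159 / 77 = 2.0649
VO2max = 15.3 * 2.0649 = 31.59 mL/kg/min

31.59 mL/kg/min


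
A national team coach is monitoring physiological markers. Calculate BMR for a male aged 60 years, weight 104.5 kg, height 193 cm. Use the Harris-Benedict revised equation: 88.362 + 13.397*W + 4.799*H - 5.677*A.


Substituting values:
W term = 13.397 * 104.5 = 1399.9865
H term = 4.799 * 193 = 926.207
A term = 5.677 * 60 = 340.62
BMR = 2073.94 kcal/day

2073.94 kcal/day


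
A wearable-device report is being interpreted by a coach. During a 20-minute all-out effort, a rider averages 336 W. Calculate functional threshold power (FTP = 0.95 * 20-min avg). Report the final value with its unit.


FTP = 0.95 * 336
= 319.2 W

319.2 W


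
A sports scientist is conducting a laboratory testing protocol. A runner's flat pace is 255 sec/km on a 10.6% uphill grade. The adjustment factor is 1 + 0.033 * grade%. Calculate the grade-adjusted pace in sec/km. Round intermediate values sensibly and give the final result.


Factor = 1 + 0.033 * 10.6 = 1.3498
Adjusted pace = 255 * 1.3498
= 344.2 sec/km

344.2 s/km


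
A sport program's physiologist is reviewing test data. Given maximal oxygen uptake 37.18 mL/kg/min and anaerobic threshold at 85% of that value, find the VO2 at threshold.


Percentage as decimal = 0.85
VO2 at AT = 37.18 * 0.85 = 31.6 mL/kg/min

31.6 mL/kg/min


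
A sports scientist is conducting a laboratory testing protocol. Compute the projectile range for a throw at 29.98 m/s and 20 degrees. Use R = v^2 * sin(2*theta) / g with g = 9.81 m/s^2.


Two times the angle = 40 degrees
sin(40) = 0.642788
R = 898.8004 * 0.642788 / 9.81 = 58.893 m

58.893 m


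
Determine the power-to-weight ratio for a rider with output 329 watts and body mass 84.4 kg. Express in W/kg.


P/W = 329 / 84.4 = 3.898 W/kg

3.898 W/kg


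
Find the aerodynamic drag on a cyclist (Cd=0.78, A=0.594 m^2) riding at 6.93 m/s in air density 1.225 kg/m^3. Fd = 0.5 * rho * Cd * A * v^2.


Fd = 0.5 * 1.225 * 0.78 * 0.594 * 6.93^2
= 0.5 * 1.225 * 0.78 * 0.594 * 48.0249
= 13.629 N

13.629 N


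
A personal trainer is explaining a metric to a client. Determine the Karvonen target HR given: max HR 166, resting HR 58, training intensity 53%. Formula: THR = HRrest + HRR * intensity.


HRR = HRmax - HRrest = 166 - 58 = 108
THR = 58 + 108 * 0.53
= 115.24 bpm

115.24 bpm


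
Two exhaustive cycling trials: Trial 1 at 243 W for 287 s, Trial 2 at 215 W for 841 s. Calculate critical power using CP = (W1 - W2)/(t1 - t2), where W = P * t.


W1 = 243 * 287 = 69741 J
W2 = 215 * 841 = 180815 J
CP = (69741 - 180815) / (287 - 841)
= -111074 / -554
= 200.49 W

200.49 W


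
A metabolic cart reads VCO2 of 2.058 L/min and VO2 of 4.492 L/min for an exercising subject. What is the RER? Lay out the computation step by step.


RER = VCO2 / VO2 = 2.058 / 4.492 = 0.4581

0.4581


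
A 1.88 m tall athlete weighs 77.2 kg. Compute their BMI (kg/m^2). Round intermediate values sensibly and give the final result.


height^2 = 3.5344 m^2
BMI = 77.2 / 3.5344 = 21.84 kg/m^2

21.84 kg/m^2


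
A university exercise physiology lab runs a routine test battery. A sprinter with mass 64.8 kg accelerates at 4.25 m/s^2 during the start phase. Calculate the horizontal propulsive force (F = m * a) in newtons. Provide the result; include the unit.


F = m * a
= 64.8 * 4.25
= 275.4 N

275.4 N


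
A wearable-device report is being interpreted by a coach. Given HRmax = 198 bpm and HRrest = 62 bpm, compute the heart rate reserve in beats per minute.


Heart rate reserve = maximum HR minus resting HR
HRR = 198 - 62 = 136 bpm

136 bpm


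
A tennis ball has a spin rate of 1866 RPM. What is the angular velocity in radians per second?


Convert RPM to rad/s: multiply by 2*pi and divide by 60
omega = 1866 * 2 * pi / 60
= 195.407 rad/s

195.407 rad/s


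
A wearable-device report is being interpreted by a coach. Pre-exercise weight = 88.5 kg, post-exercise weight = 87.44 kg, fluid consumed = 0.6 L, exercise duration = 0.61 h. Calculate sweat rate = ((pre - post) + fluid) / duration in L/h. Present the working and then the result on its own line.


Weight loss = 88.5 - 87.44 = 1.06 kg (approx L)
Total sweat = 1.06 + 0.6 = 1.66 L
Sweat rate = 1.66 / 0.61 = 2.721 L/h

2.721 L/h


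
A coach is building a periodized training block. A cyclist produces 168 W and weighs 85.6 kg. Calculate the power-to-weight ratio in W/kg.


P/W = power / mass
= 168 / 85.6
= 1.963 W/kg

1.963 W/kg


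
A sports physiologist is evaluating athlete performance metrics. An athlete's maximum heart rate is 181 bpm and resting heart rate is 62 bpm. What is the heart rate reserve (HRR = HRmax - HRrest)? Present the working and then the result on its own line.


HRR = HRmax - HRrest
= 181 - 62
= 119 bpm

119 bpm


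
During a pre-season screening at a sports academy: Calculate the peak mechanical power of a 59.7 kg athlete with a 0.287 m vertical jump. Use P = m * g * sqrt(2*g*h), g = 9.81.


First, sqrt(2gh) = sqrt(2 * 9.81 * 0.287)
= sqrt(5.63094) = 2.37296 m/s
Power = 59.7 * 9.81 * 2.37296 = 1389.74 W

1389.74 W


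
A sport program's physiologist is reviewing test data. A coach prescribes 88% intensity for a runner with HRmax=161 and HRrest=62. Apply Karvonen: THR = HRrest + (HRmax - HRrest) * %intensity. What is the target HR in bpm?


Heart rate reserve = 161 - 62 = 99
Intensity fraction = 88 / 100 = 0.88
THR = 62 + 99 * 0.88 = 149.12 bpm

149.12 bpm


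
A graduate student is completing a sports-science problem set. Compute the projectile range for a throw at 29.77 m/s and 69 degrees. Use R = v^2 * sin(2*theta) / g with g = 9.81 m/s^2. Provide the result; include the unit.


Two times the angle = 138 degrees
sin(138) = 0.669131
R = 886.2529 * 0.669131 / 9.81 = 60.45 m

60.45 m


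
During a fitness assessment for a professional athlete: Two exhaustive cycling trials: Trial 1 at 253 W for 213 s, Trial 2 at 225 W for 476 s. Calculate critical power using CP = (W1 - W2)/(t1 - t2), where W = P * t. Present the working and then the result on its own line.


W1 = 253 * 213 = 53889 J
W2 = 225 * 476 = 107100 J
CP = (53889 - 107100) / (213 - 476)
= -53211 / -263
= 202.32 W

202.32 W


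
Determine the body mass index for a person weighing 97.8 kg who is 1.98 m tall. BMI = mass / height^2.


BMI = mass / height^2
= 97.8 / 1.98^2
= 97.8 / 3.9204
= 24.95 kg/m^2

24.95 kg/m^2


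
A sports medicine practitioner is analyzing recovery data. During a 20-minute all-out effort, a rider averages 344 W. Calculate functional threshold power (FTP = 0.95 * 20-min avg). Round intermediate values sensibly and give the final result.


FTP = 0.95 * 344
= 326.8 W

326.8 W


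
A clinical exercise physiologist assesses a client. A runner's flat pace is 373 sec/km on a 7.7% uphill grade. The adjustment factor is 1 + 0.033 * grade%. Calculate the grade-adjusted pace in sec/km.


Factor = 1 + 0.033 * 7.7 = 1.2541
Adjusted pace = 373 * 1.2541
= 467.78 sec/km

467.78 s/km


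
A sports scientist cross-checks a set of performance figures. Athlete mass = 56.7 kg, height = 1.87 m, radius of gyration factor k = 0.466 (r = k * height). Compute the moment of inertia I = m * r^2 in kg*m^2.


r = k * height = 0.466 * 1.87 = 0.87142 m
r^2 = 0.87142^2 = 0.759373
I = 56.7 * 0.759373 = 43.056 kg*m^2

43.056 kg*m^2


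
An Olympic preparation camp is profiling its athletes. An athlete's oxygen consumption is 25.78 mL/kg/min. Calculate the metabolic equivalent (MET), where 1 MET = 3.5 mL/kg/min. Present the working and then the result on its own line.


MET = VO2 / 3.5
= 25.78 / 3.5
= 7.37 METs

7.37 METs


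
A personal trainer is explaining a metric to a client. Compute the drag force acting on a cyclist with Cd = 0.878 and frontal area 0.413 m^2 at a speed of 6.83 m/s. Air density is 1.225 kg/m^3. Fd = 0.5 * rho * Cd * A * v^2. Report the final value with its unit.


Step 1: v^2 = 46.6489
Step 2: Fd = 0.5 * 1.225 * 0.878 * 0.413 * 46.6489
= 10.361 N

10.361 N


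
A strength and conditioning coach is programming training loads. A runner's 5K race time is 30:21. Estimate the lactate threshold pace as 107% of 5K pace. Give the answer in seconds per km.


Total race time = 30*60 + 21 = 1821 seconds
5K pace = 1821 / 5 = 364.2 sec/km
LT pace = 364.2 * 1.07 = 389.69 sec/km

389.69 s/km


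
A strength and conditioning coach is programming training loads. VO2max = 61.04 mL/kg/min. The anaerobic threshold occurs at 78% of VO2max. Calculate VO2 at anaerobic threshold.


AT fraction = 78 / 100 = 0.78
AT VO2 = 61.04 * 0.78
= 47.61 mL/kg/min

47.61 mL/kg/min


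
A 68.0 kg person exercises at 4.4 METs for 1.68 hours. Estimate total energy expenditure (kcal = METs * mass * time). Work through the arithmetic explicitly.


Energy = METs * mass(kg) * time(h)
= 4.4 * 68.0 * 1.68
= 502.66 kcal

502.66 kcal


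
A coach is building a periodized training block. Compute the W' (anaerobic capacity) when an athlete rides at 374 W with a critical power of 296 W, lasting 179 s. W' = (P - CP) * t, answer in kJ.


Above-CP power = 78 W
Duration = 179 s
W' = 78 * 179 = 13962 J
Convert: 13962 / 1000 = 13.962 kJ

13.962 kJ


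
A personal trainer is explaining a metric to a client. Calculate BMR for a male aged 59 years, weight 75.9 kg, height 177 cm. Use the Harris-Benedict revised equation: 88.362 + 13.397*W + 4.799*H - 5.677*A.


Substituting values:
W term = 13.397 * 75.9 = 1016.8323
H term = 4.799 * 177 = 849.423
A term = 5.677 * 59 = 334.943
BMR = 1619.67 kcal/day

1619.67 kcal/day


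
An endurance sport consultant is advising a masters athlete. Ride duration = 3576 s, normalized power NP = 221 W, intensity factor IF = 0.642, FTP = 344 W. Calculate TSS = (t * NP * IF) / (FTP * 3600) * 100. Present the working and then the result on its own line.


Numerator = 3576 * 221 * 0.642 = 507370.032
Denominator = 344 * 3600 = 1238400
TSS = 507370.032 / 1238400 * 100
= 40.97

40.97 TSS


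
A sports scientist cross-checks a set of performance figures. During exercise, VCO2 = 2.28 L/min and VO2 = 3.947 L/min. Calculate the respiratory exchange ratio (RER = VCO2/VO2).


RER = VCO2 / VO2
= 2.28 / 3.947
= 0.5777

0.5777


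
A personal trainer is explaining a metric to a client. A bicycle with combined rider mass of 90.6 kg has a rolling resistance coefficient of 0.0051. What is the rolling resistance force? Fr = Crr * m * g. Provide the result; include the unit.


Fr = 0.0051 * 90.6 * 9.81
= 0.46206 * 9.81
= 4.533 N

4.533 N


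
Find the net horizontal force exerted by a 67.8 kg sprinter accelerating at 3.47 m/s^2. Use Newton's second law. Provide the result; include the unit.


Newton's second law: F = m * a
F = 67.8 * 3.47 = 235.27 N

235.27 N


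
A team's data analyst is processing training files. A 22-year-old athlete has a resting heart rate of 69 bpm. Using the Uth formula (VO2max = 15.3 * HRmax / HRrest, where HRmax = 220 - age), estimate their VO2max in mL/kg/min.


HRmax = 220 - 22 = 198 bpm
Ratio = HRmax / HRrest = 198 / 69 = 2.8696
VO2max = 15.3 * 2.8696 = 43.9 mL/kg/min

43.9 mL/kg/min


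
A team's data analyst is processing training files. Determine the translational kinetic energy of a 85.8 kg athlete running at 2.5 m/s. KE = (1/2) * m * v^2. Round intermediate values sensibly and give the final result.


KE = 0.5 * m * v^2
= 0.5 * 85.8 * 2.5^2
= 0.5 * 85.8 * 6.25
= 268.13 J

268.13 J


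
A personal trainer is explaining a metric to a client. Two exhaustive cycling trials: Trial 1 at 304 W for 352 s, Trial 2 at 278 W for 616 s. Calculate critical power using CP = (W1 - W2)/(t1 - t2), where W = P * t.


W1 = 304 * 352 = 107008 J
W2 = 278 * 616 = 171248 J
CP = (107008 - 171248) / (352 - 616)
= -64240 / -264
= 243.33 W

243.33 W


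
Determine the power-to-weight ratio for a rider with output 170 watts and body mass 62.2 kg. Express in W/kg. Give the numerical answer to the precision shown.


P/W = 170 / 62.2 = 2.733 W/kg

2.733 W/kg


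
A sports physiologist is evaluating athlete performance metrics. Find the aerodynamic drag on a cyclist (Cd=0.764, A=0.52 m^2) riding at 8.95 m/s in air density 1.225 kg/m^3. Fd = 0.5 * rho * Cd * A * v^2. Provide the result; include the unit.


Fd = 0.5 * 1.225 * 0.764 * 0.52 * 8.95^2
= 0.5 * 1.225 * 0.764 * 0.52 * 80.1025
= 19.492 N

19.492 N


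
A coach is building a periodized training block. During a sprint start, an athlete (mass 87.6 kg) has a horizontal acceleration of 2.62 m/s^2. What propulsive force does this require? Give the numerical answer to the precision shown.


Propulsive force = mass * acceleration
= 87.6 kg * 2.62 m/s^2
= 229.51 N

229.51 N


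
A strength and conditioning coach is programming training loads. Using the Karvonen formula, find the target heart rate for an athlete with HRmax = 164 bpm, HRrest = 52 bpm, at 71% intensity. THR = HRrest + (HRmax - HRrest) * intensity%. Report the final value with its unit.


HRR = 164 - 52 = 112
THR = 52 + 112 * 0.71
= 52 + 79.52
= 131.52 bpm

131.52 bpm


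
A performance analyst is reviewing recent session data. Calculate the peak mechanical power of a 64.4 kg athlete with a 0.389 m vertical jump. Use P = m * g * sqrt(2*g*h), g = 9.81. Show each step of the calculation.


First, sqrt(2gh) = sqrt(2 * 9.81 * 0.389)
= sqrt(7.63218) = 2.76264 m/s
Power = 64.4 * 9.81 * 2.76264 = 1745.34 W

1745.34 W


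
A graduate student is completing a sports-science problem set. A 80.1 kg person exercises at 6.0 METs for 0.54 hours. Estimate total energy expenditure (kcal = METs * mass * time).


Energy = METs * mass(kg) * time(h)
= 6.0 * 80.1 * 0.54
= 259.52 kcal

259.52 kcal


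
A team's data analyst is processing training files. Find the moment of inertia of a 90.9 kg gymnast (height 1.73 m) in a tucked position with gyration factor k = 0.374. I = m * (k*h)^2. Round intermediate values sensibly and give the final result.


Radius of gyration = 0.374 * 1.73 = 0.64702 m
I = 90.9 * 0.64702^2
= 90.9 * 0.418635
= 38.054 kg*m^2

38.054 kg*m^2
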